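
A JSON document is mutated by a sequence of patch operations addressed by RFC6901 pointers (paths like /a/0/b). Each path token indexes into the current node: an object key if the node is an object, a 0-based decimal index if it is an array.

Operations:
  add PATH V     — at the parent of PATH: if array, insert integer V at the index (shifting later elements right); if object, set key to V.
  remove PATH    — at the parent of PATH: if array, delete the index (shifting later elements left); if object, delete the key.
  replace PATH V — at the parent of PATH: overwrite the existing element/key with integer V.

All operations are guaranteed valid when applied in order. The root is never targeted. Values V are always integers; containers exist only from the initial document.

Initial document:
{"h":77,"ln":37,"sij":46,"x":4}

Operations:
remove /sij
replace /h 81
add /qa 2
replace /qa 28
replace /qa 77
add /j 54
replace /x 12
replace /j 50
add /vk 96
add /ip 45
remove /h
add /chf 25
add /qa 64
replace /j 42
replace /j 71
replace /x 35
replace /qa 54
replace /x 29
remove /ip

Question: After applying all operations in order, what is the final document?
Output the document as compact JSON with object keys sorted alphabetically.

Answer: {"chf":25,"j":71,"ln":37,"qa":54,"vk":96,"x":29}

Derivation:
After op 1 (remove /sij): {"h":77,"ln":37,"x":4}
After op 2 (replace /h 81): {"h":81,"ln":37,"x":4}
After op 3 (add /qa 2): {"h":81,"ln":37,"qa":2,"x":4}
After op 4 (replace /qa 28): {"h":81,"ln":37,"qa":28,"x":4}
After op 5 (replace /qa 77): {"h":81,"ln":37,"qa":77,"x":4}
After op 6 (add /j 54): {"h":81,"j":54,"ln":37,"qa":77,"x":4}
After op 7 (replace /x 12): {"h":81,"j":54,"ln":37,"qa":77,"x":12}
After op 8 (replace /j 50): {"h":81,"j":50,"ln":37,"qa":77,"x":12}
After op 9 (add /vk 96): {"h":81,"j":50,"ln":37,"qa":77,"vk":96,"x":12}
After op 10 (add /ip 45): {"h":81,"ip":45,"j":50,"ln":37,"qa":77,"vk":96,"x":12}
After op 11 (remove /h): {"ip":45,"j":50,"ln":37,"qa":77,"vk":96,"x":12}
After op 12 (add /chf 25): {"chf":25,"ip":45,"j":50,"ln":37,"qa":77,"vk":96,"x":12}
After op 13 (add /qa 64): {"chf":25,"ip":45,"j":50,"ln":37,"qa":64,"vk":96,"x":12}
After op 14 (replace /j 42): {"chf":25,"ip":45,"j":42,"ln":37,"qa":64,"vk":96,"x":12}
After op 15 (replace /j 71): {"chf":25,"ip":45,"j":71,"ln":37,"qa":64,"vk":96,"x":12}
After op 16 (replace /x 35): {"chf":25,"ip":45,"j":71,"ln":37,"qa":64,"vk":96,"x":35}
After op 17 (replace /qa 54): {"chf":25,"ip":45,"j":71,"ln":37,"qa":54,"vk":96,"x":35}
After op 18 (replace /x 29): {"chf":25,"ip":45,"j":71,"ln":37,"qa":54,"vk":96,"x":29}
After op 19 (remove /ip): {"chf":25,"j":71,"ln":37,"qa":54,"vk":96,"x":29}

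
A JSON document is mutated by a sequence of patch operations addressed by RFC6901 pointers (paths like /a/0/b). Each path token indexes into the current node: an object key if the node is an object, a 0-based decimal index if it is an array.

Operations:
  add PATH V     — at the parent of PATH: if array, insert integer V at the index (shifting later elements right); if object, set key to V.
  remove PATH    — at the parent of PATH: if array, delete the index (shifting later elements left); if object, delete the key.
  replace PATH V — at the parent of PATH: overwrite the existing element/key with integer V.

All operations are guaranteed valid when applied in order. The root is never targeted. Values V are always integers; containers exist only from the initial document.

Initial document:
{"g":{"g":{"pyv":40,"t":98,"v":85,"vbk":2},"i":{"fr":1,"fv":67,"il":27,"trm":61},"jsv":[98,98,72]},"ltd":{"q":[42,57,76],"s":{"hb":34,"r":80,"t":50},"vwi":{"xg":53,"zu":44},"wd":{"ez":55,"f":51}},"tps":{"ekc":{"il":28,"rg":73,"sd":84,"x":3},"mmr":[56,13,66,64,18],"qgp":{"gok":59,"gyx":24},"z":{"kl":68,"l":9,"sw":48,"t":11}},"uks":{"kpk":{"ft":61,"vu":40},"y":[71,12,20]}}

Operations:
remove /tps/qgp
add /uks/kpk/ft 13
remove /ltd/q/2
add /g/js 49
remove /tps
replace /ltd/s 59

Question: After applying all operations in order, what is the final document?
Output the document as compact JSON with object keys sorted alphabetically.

Answer: {"g":{"g":{"pyv":40,"t":98,"v":85,"vbk":2},"i":{"fr":1,"fv":67,"il":27,"trm":61},"js":49,"jsv":[98,98,72]},"ltd":{"q":[42,57],"s":59,"vwi":{"xg":53,"zu":44},"wd":{"ez":55,"f":51}},"uks":{"kpk":{"ft":13,"vu":40},"y":[71,12,20]}}

Derivation:
After op 1 (remove /tps/qgp): {"g":{"g":{"pyv":40,"t":98,"v":85,"vbk":2},"i":{"fr":1,"fv":67,"il":27,"trm":61},"jsv":[98,98,72]},"ltd":{"q":[42,57,76],"s":{"hb":34,"r":80,"t":50},"vwi":{"xg":53,"zu":44},"wd":{"ez":55,"f":51}},"tps":{"ekc":{"il":28,"rg":73,"sd":84,"x":3},"mmr":[56,13,66,64,18],"z":{"kl":68,"l":9,"sw":48,"t":11}},"uks":{"kpk":{"ft":61,"vu":40},"y":[71,12,20]}}
After op 2 (add /uks/kpk/ft 13): {"g":{"g":{"pyv":40,"t":98,"v":85,"vbk":2},"i":{"fr":1,"fv":67,"il":27,"trm":61},"jsv":[98,98,72]},"ltd":{"q":[42,57,76],"s":{"hb":34,"r":80,"t":50},"vwi":{"xg":53,"zu":44},"wd":{"ez":55,"f":51}},"tps":{"ekc":{"il":28,"rg":73,"sd":84,"x":3},"mmr":[56,13,66,64,18],"z":{"kl":68,"l":9,"sw":48,"t":11}},"uks":{"kpk":{"ft":13,"vu":40},"y":[71,12,20]}}
After op 3 (remove /ltd/q/2): {"g":{"g":{"pyv":40,"t":98,"v":85,"vbk":2},"i":{"fr":1,"fv":67,"il":27,"trm":61},"jsv":[98,98,72]},"ltd":{"q":[42,57],"s":{"hb":34,"r":80,"t":50},"vwi":{"xg":53,"zu":44},"wd":{"ez":55,"f":51}},"tps":{"ekc":{"il":28,"rg":73,"sd":84,"x":3},"mmr":[56,13,66,64,18],"z":{"kl":68,"l":9,"sw":48,"t":11}},"uks":{"kpk":{"ft":13,"vu":40},"y":[71,12,20]}}
After op 4 (add /g/js 49): {"g":{"g":{"pyv":40,"t":98,"v":85,"vbk":2},"i":{"fr":1,"fv":67,"il":27,"trm":61},"js":49,"jsv":[98,98,72]},"ltd":{"q":[42,57],"s":{"hb":34,"r":80,"t":50},"vwi":{"xg":53,"zu":44},"wd":{"ez":55,"f":51}},"tps":{"ekc":{"il":28,"rg":73,"sd":84,"x":3},"mmr":[56,13,66,64,18],"z":{"kl":68,"l":9,"sw":48,"t":11}},"uks":{"kpk":{"ft":13,"vu":40},"y":[71,12,20]}}
After op 5 (remove /tps): {"g":{"g":{"pyv":40,"t":98,"v":85,"vbk":2},"i":{"fr":1,"fv":67,"il":27,"trm":61},"js":49,"jsv":[98,98,72]},"ltd":{"q":[42,57],"s":{"hb":34,"r":80,"t":50},"vwi":{"xg":53,"zu":44},"wd":{"ez":55,"f":51}},"uks":{"kpk":{"ft":13,"vu":40},"y":[71,12,20]}}
After op 6 (replace /ltd/s 59): {"g":{"g":{"pyv":40,"t":98,"v":85,"vbk":2},"i":{"fr":1,"fv":67,"il":27,"trm":61},"js":49,"jsv":[98,98,72]},"ltd":{"q":[42,57],"s":59,"vwi":{"xg":53,"zu":44},"wd":{"ez":55,"f":51}},"uks":{"kpk":{"ft":13,"vu":40},"y":[71,12,20]}}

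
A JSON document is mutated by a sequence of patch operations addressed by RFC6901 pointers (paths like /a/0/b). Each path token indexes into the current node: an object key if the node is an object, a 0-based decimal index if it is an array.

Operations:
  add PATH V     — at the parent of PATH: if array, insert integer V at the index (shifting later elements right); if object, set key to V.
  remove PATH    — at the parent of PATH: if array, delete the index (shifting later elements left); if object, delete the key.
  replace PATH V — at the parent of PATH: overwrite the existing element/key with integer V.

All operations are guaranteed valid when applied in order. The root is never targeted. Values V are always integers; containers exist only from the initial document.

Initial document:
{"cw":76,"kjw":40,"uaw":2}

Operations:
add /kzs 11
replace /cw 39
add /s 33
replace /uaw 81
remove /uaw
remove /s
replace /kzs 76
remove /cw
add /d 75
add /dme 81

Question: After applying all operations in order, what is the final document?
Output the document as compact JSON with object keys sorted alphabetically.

After op 1 (add /kzs 11): {"cw":76,"kjw":40,"kzs":11,"uaw":2}
After op 2 (replace /cw 39): {"cw":39,"kjw":40,"kzs":11,"uaw":2}
After op 3 (add /s 33): {"cw":39,"kjw":40,"kzs":11,"s":33,"uaw":2}
After op 4 (replace /uaw 81): {"cw":39,"kjw":40,"kzs":11,"s":33,"uaw":81}
After op 5 (remove /uaw): {"cw":39,"kjw":40,"kzs":11,"s":33}
After op 6 (remove /s): {"cw":39,"kjw":40,"kzs":11}
After op 7 (replace /kzs 76): {"cw":39,"kjw":40,"kzs":76}
After op 8 (remove /cw): {"kjw":40,"kzs":76}
After op 9 (add /d 75): {"d":75,"kjw":40,"kzs":76}
After op 10 (add /dme 81): {"d":75,"dme":81,"kjw":40,"kzs":76}

Answer: {"d":75,"dme":81,"kjw":40,"kzs":76}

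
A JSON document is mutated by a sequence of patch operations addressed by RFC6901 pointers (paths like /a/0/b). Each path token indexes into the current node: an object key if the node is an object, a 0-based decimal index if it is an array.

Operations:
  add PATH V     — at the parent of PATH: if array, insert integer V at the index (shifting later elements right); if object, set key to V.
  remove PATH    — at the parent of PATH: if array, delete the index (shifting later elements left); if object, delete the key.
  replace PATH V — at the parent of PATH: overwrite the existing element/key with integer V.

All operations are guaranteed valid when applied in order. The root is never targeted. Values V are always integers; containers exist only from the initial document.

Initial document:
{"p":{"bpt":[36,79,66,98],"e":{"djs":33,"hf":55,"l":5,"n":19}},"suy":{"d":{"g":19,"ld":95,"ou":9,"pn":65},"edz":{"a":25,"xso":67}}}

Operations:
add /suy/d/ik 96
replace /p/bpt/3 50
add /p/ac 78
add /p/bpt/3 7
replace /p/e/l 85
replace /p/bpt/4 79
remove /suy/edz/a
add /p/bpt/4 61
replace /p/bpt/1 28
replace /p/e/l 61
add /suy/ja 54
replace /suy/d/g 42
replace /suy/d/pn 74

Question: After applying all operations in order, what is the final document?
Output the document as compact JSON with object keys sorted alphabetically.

After op 1 (add /suy/d/ik 96): {"p":{"bpt":[36,79,66,98],"e":{"djs":33,"hf":55,"l":5,"n":19}},"suy":{"d":{"g":19,"ik":96,"ld":95,"ou":9,"pn":65},"edz":{"a":25,"xso":67}}}
After op 2 (replace /p/bpt/3 50): {"p":{"bpt":[36,79,66,50],"e":{"djs":33,"hf":55,"l":5,"n":19}},"suy":{"d":{"g":19,"ik":96,"ld":95,"ou":9,"pn":65},"edz":{"a":25,"xso":67}}}
After op 3 (add /p/ac 78): {"p":{"ac":78,"bpt":[36,79,66,50],"e":{"djs":33,"hf":55,"l":5,"n":19}},"suy":{"d":{"g":19,"ik":96,"ld":95,"ou":9,"pn":65},"edz":{"a":25,"xso":67}}}
After op 4 (add /p/bpt/3 7): {"p":{"ac":78,"bpt":[36,79,66,7,50],"e":{"djs":33,"hf":55,"l":5,"n":19}},"suy":{"d":{"g":19,"ik":96,"ld":95,"ou":9,"pn":65},"edz":{"a":25,"xso":67}}}
After op 5 (replace /p/e/l 85): {"p":{"ac":78,"bpt":[36,79,66,7,50],"e":{"djs":33,"hf":55,"l":85,"n":19}},"suy":{"d":{"g":19,"ik":96,"ld":95,"ou":9,"pn":65},"edz":{"a":25,"xso":67}}}
After op 6 (replace /p/bpt/4 79): {"p":{"ac":78,"bpt":[36,79,66,7,79],"e":{"djs":33,"hf":55,"l":85,"n":19}},"suy":{"d":{"g":19,"ik":96,"ld":95,"ou":9,"pn":65},"edz":{"a":25,"xso":67}}}
After op 7 (remove /suy/edz/a): {"p":{"ac":78,"bpt":[36,79,66,7,79],"e":{"djs":33,"hf":55,"l":85,"n":19}},"suy":{"d":{"g":19,"ik":96,"ld":95,"ou":9,"pn":65},"edz":{"xso":67}}}
After op 8 (add /p/bpt/4 61): {"p":{"ac":78,"bpt":[36,79,66,7,61,79],"e":{"djs":33,"hf":55,"l":85,"n":19}},"suy":{"d":{"g":19,"ik":96,"ld":95,"ou":9,"pn":65},"edz":{"xso":67}}}
After op 9 (replace /p/bpt/1 28): {"p":{"ac":78,"bpt":[36,28,66,7,61,79],"e":{"djs":33,"hf":55,"l":85,"n":19}},"suy":{"d":{"g":19,"ik":96,"ld":95,"ou":9,"pn":65},"edz":{"xso":67}}}
After op 10 (replace /p/e/l 61): {"p":{"ac":78,"bpt":[36,28,66,7,61,79],"e":{"djs":33,"hf":55,"l":61,"n":19}},"suy":{"d":{"g":19,"ik":96,"ld":95,"ou":9,"pn":65},"edz":{"xso":67}}}
After op 11 (add /suy/ja 54): {"p":{"ac":78,"bpt":[36,28,66,7,61,79],"e":{"djs":33,"hf":55,"l":61,"n":19}},"suy":{"d":{"g":19,"ik":96,"ld":95,"ou":9,"pn":65},"edz":{"xso":67},"ja":54}}
After op 12 (replace /suy/d/g 42): {"p":{"ac":78,"bpt":[36,28,66,7,61,79],"e":{"djs":33,"hf":55,"l":61,"n":19}},"suy":{"d":{"g":42,"ik":96,"ld":95,"ou":9,"pn":65},"edz":{"xso":67},"ja":54}}
After op 13 (replace /suy/d/pn 74): {"p":{"ac":78,"bpt":[36,28,66,7,61,79],"e":{"djs":33,"hf":55,"l":61,"n":19}},"suy":{"d":{"g":42,"ik":96,"ld":95,"ou":9,"pn":74},"edz":{"xso":67},"ja":54}}

Answer: {"p":{"ac":78,"bpt":[36,28,66,7,61,79],"e":{"djs":33,"hf":55,"l":61,"n":19}},"suy":{"d":{"g":42,"ik":96,"ld":95,"ou":9,"pn":74},"edz":{"xso":67},"ja":54}}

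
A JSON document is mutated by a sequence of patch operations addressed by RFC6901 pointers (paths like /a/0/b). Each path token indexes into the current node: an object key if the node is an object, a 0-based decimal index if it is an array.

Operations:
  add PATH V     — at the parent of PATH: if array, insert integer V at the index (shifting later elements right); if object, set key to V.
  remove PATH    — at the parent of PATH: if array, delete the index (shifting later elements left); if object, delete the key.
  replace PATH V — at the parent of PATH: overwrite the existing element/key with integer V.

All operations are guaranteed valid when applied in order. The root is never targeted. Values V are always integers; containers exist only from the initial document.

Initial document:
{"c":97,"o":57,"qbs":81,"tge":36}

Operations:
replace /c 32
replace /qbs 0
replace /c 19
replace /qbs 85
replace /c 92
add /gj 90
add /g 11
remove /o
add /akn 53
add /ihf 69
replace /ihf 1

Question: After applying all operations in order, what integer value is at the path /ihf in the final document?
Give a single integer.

Answer: 1

Derivation:
After op 1 (replace /c 32): {"c":32,"o":57,"qbs":81,"tge":36}
After op 2 (replace /qbs 0): {"c":32,"o":57,"qbs":0,"tge":36}
After op 3 (replace /c 19): {"c":19,"o":57,"qbs":0,"tge":36}
After op 4 (replace /qbs 85): {"c":19,"o":57,"qbs":85,"tge":36}
After op 5 (replace /c 92): {"c":92,"o":57,"qbs":85,"tge":36}
After op 6 (add /gj 90): {"c":92,"gj":90,"o":57,"qbs":85,"tge":36}
After op 7 (add /g 11): {"c":92,"g":11,"gj":90,"o":57,"qbs":85,"tge":36}
After op 8 (remove /o): {"c":92,"g":11,"gj":90,"qbs":85,"tge":36}
After op 9 (add /akn 53): {"akn":53,"c":92,"g":11,"gj":90,"qbs":85,"tge":36}
After op 10 (add /ihf 69): {"akn":53,"c":92,"g":11,"gj":90,"ihf":69,"qbs":85,"tge":36}
After op 11 (replace /ihf 1): {"akn":53,"c":92,"g":11,"gj":90,"ihf":1,"qbs":85,"tge":36}
Value at /ihf: 1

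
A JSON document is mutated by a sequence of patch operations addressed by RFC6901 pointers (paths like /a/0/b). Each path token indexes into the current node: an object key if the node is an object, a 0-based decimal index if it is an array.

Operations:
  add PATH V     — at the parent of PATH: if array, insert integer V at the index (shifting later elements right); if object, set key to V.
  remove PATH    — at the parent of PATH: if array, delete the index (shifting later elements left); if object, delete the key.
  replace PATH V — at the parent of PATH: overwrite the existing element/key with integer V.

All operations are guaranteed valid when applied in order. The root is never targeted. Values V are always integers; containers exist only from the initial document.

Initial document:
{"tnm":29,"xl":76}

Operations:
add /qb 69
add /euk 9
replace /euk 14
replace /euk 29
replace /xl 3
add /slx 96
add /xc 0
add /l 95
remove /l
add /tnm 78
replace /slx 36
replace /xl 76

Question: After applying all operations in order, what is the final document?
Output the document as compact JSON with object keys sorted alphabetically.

Answer: {"euk":29,"qb":69,"slx":36,"tnm":78,"xc":0,"xl":76}

Derivation:
After op 1 (add /qb 69): {"qb":69,"tnm":29,"xl":76}
After op 2 (add /euk 9): {"euk":9,"qb":69,"tnm":29,"xl":76}
After op 3 (replace /euk 14): {"euk":14,"qb":69,"tnm":29,"xl":76}
After op 4 (replace /euk 29): {"euk":29,"qb":69,"tnm":29,"xl":76}
After op 5 (replace /xl 3): {"euk":29,"qb":69,"tnm":29,"xl":3}
After op 6 (add /slx 96): {"euk":29,"qb":69,"slx":96,"tnm":29,"xl":3}
After op 7 (add /xc 0): {"euk":29,"qb":69,"slx":96,"tnm":29,"xc":0,"xl":3}
After op 8 (add /l 95): {"euk":29,"l":95,"qb":69,"slx":96,"tnm":29,"xc":0,"xl":3}
After op 9 (remove /l): {"euk":29,"qb":69,"slx":96,"tnm":29,"xc":0,"xl":3}
After op 10 (add /tnm 78): {"euk":29,"qb":69,"slx":96,"tnm":78,"xc":0,"xl":3}
After op 11 (replace /slx 36): {"euk":29,"qb":69,"slx":36,"tnm":78,"xc":0,"xl":3}
After op 12 (replace /xl 76): {"euk":29,"qb":69,"slx":36,"tnm":78,"xc":0,"xl":76}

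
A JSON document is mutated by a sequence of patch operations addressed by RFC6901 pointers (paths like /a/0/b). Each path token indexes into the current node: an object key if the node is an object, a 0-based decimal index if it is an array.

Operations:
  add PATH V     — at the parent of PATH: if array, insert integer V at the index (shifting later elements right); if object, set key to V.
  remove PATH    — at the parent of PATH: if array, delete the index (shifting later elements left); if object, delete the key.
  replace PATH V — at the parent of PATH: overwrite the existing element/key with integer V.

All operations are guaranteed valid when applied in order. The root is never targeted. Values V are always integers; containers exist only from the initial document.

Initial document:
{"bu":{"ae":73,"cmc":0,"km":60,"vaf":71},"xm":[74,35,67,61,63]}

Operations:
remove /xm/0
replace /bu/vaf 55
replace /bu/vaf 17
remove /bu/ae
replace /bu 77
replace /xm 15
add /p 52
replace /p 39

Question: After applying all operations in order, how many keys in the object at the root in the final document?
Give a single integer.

Answer: 3

Derivation:
After op 1 (remove /xm/0): {"bu":{"ae":73,"cmc":0,"km":60,"vaf":71},"xm":[35,67,61,63]}
After op 2 (replace /bu/vaf 55): {"bu":{"ae":73,"cmc":0,"km":60,"vaf":55},"xm":[35,67,61,63]}
After op 3 (replace /bu/vaf 17): {"bu":{"ae":73,"cmc":0,"km":60,"vaf":17},"xm":[35,67,61,63]}
After op 4 (remove /bu/ae): {"bu":{"cmc":0,"km":60,"vaf":17},"xm":[35,67,61,63]}
After op 5 (replace /bu 77): {"bu":77,"xm":[35,67,61,63]}
After op 6 (replace /xm 15): {"bu":77,"xm":15}
After op 7 (add /p 52): {"bu":77,"p":52,"xm":15}
After op 8 (replace /p 39): {"bu":77,"p":39,"xm":15}
Size at the root: 3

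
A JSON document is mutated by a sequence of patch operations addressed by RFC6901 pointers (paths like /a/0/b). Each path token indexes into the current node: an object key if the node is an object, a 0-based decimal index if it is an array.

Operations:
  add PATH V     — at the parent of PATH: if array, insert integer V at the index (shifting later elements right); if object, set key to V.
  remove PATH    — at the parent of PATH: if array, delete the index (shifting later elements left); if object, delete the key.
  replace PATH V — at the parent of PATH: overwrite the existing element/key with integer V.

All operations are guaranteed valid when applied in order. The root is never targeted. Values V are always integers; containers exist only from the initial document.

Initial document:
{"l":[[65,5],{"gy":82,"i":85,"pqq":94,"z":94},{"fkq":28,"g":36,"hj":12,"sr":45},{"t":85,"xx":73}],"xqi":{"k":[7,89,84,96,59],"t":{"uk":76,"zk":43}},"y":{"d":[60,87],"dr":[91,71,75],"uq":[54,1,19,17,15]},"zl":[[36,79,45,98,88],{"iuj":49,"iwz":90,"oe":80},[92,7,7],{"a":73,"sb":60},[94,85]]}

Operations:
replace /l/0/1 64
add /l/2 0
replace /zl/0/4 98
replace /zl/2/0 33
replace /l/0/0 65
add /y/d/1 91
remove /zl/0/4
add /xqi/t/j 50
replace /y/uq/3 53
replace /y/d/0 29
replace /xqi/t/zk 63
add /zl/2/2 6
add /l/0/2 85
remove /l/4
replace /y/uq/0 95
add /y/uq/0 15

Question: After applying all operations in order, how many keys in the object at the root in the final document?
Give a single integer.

After op 1 (replace /l/0/1 64): {"l":[[65,64],{"gy":82,"i":85,"pqq":94,"z":94},{"fkq":28,"g":36,"hj":12,"sr":45},{"t":85,"xx":73}],"xqi":{"k":[7,89,84,96,59],"t":{"uk":76,"zk":43}},"y":{"d":[60,87],"dr":[91,71,75],"uq":[54,1,19,17,15]},"zl":[[36,79,45,98,88],{"iuj":49,"iwz":90,"oe":80},[92,7,7],{"a":73,"sb":60},[94,85]]}
After op 2 (add /l/2 0): {"l":[[65,64],{"gy":82,"i":85,"pqq":94,"z":94},0,{"fkq":28,"g":36,"hj":12,"sr":45},{"t":85,"xx":73}],"xqi":{"k":[7,89,84,96,59],"t":{"uk":76,"zk":43}},"y":{"d":[60,87],"dr":[91,71,75],"uq":[54,1,19,17,15]},"zl":[[36,79,45,98,88],{"iuj":49,"iwz":90,"oe":80},[92,7,7],{"a":73,"sb":60},[94,85]]}
After op 3 (replace /zl/0/4 98): {"l":[[65,64],{"gy":82,"i":85,"pqq":94,"z":94},0,{"fkq":28,"g":36,"hj":12,"sr":45},{"t":85,"xx":73}],"xqi":{"k":[7,89,84,96,59],"t":{"uk":76,"zk":43}},"y":{"d":[60,87],"dr":[91,71,75],"uq":[54,1,19,17,15]},"zl":[[36,79,45,98,98],{"iuj":49,"iwz":90,"oe":80},[92,7,7],{"a":73,"sb":60},[94,85]]}
After op 4 (replace /zl/2/0 33): {"l":[[65,64],{"gy":82,"i":85,"pqq":94,"z":94},0,{"fkq":28,"g":36,"hj":12,"sr":45},{"t":85,"xx":73}],"xqi":{"k":[7,89,84,96,59],"t":{"uk":76,"zk":43}},"y":{"d":[60,87],"dr":[91,71,75],"uq":[54,1,19,17,15]},"zl":[[36,79,45,98,98],{"iuj":49,"iwz":90,"oe":80},[33,7,7],{"a":73,"sb":60},[94,85]]}
After op 5 (replace /l/0/0 65): {"l":[[65,64],{"gy":82,"i":85,"pqq":94,"z":94},0,{"fkq":28,"g":36,"hj":12,"sr":45},{"t":85,"xx":73}],"xqi":{"k":[7,89,84,96,59],"t":{"uk":76,"zk":43}},"y":{"d":[60,87],"dr":[91,71,75],"uq":[54,1,19,17,15]},"zl":[[36,79,45,98,98],{"iuj":49,"iwz":90,"oe":80},[33,7,7],{"a":73,"sb":60},[94,85]]}
After op 6 (add /y/d/1 91): {"l":[[65,64],{"gy":82,"i":85,"pqq":94,"z":94},0,{"fkq":28,"g":36,"hj":12,"sr":45},{"t":85,"xx":73}],"xqi":{"k":[7,89,84,96,59],"t":{"uk":76,"zk":43}},"y":{"d":[60,91,87],"dr":[91,71,75],"uq":[54,1,19,17,15]},"zl":[[36,79,45,98,98],{"iuj":49,"iwz":90,"oe":80},[33,7,7],{"a":73,"sb":60},[94,85]]}
After op 7 (remove /zl/0/4): {"l":[[65,64],{"gy":82,"i":85,"pqq":94,"z":94},0,{"fkq":28,"g":36,"hj":12,"sr":45},{"t":85,"xx":73}],"xqi":{"k":[7,89,84,96,59],"t":{"uk":76,"zk":43}},"y":{"d":[60,91,87],"dr":[91,71,75],"uq":[54,1,19,17,15]},"zl":[[36,79,45,98],{"iuj":49,"iwz":90,"oe":80},[33,7,7],{"a":73,"sb":60},[94,85]]}
After op 8 (add /xqi/t/j 50): {"l":[[65,64],{"gy":82,"i":85,"pqq":94,"z":94},0,{"fkq":28,"g":36,"hj":12,"sr":45},{"t":85,"xx":73}],"xqi":{"k":[7,89,84,96,59],"t":{"j":50,"uk":76,"zk":43}},"y":{"d":[60,91,87],"dr":[91,71,75],"uq":[54,1,19,17,15]},"zl":[[36,79,45,98],{"iuj":49,"iwz":90,"oe":80},[33,7,7],{"a":73,"sb":60},[94,85]]}
After op 9 (replace /y/uq/3 53): {"l":[[65,64],{"gy":82,"i":85,"pqq":94,"z":94},0,{"fkq":28,"g":36,"hj":12,"sr":45},{"t":85,"xx":73}],"xqi":{"k":[7,89,84,96,59],"t":{"j":50,"uk":76,"zk":43}},"y":{"d":[60,91,87],"dr":[91,71,75],"uq":[54,1,19,53,15]},"zl":[[36,79,45,98],{"iuj":49,"iwz":90,"oe":80},[33,7,7],{"a":73,"sb":60},[94,85]]}
After op 10 (replace /y/d/0 29): {"l":[[65,64],{"gy":82,"i":85,"pqq":94,"z":94},0,{"fkq":28,"g":36,"hj":12,"sr":45},{"t":85,"xx":73}],"xqi":{"k":[7,89,84,96,59],"t":{"j":50,"uk":76,"zk":43}},"y":{"d":[29,91,87],"dr":[91,71,75],"uq":[54,1,19,53,15]},"zl":[[36,79,45,98],{"iuj":49,"iwz":90,"oe":80},[33,7,7],{"a":73,"sb":60},[94,85]]}
After op 11 (replace /xqi/t/zk 63): {"l":[[65,64],{"gy":82,"i":85,"pqq":94,"z":94},0,{"fkq":28,"g":36,"hj":12,"sr":45},{"t":85,"xx":73}],"xqi":{"k":[7,89,84,96,59],"t":{"j":50,"uk":76,"zk":63}},"y":{"d":[29,91,87],"dr":[91,71,75],"uq":[54,1,19,53,15]},"zl":[[36,79,45,98],{"iuj":49,"iwz":90,"oe":80},[33,7,7],{"a":73,"sb":60},[94,85]]}
After op 12 (add /zl/2/2 6): {"l":[[65,64],{"gy":82,"i":85,"pqq":94,"z":94},0,{"fkq":28,"g":36,"hj":12,"sr":45},{"t":85,"xx":73}],"xqi":{"k":[7,89,84,96,59],"t":{"j":50,"uk":76,"zk":63}},"y":{"d":[29,91,87],"dr":[91,71,75],"uq":[54,1,19,53,15]},"zl":[[36,79,45,98],{"iuj":49,"iwz":90,"oe":80},[33,7,6,7],{"a":73,"sb":60},[94,85]]}
After op 13 (add /l/0/2 85): {"l":[[65,64,85],{"gy":82,"i":85,"pqq":94,"z":94},0,{"fkq":28,"g":36,"hj":12,"sr":45},{"t":85,"xx":73}],"xqi":{"k":[7,89,84,96,59],"t":{"j":50,"uk":76,"zk":63}},"y":{"d":[29,91,87],"dr":[91,71,75],"uq":[54,1,19,53,15]},"zl":[[36,79,45,98],{"iuj":49,"iwz":90,"oe":80},[33,7,6,7],{"a":73,"sb":60},[94,85]]}
After op 14 (remove /l/4): {"l":[[65,64,85],{"gy":82,"i":85,"pqq":94,"z":94},0,{"fkq":28,"g":36,"hj":12,"sr":45}],"xqi":{"k":[7,89,84,96,59],"t":{"j":50,"uk":76,"zk":63}},"y":{"d":[29,91,87],"dr":[91,71,75],"uq":[54,1,19,53,15]},"zl":[[36,79,45,98],{"iuj":49,"iwz":90,"oe":80},[33,7,6,7],{"a":73,"sb":60},[94,85]]}
After op 15 (replace /y/uq/0 95): {"l":[[65,64,85],{"gy":82,"i":85,"pqq":94,"z":94},0,{"fkq":28,"g":36,"hj":12,"sr":45}],"xqi":{"k":[7,89,84,96,59],"t":{"j":50,"uk":76,"zk":63}},"y":{"d":[29,91,87],"dr":[91,71,75],"uq":[95,1,19,53,15]},"zl":[[36,79,45,98],{"iuj":49,"iwz":90,"oe":80},[33,7,6,7],{"a":73,"sb":60},[94,85]]}
After op 16 (add /y/uq/0 15): {"l":[[65,64,85],{"gy":82,"i":85,"pqq":94,"z":94},0,{"fkq":28,"g":36,"hj":12,"sr":45}],"xqi":{"k":[7,89,84,96,59],"t":{"j":50,"uk":76,"zk":63}},"y":{"d":[29,91,87],"dr":[91,71,75],"uq":[15,95,1,19,53,15]},"zl":[[36,79,45,98],{"iuj":49,"iwz":90,"oe":80},[33,7,6,7],{"a":73,"sb":60},[94,85]]}
Size at the root: 4

Answer: 4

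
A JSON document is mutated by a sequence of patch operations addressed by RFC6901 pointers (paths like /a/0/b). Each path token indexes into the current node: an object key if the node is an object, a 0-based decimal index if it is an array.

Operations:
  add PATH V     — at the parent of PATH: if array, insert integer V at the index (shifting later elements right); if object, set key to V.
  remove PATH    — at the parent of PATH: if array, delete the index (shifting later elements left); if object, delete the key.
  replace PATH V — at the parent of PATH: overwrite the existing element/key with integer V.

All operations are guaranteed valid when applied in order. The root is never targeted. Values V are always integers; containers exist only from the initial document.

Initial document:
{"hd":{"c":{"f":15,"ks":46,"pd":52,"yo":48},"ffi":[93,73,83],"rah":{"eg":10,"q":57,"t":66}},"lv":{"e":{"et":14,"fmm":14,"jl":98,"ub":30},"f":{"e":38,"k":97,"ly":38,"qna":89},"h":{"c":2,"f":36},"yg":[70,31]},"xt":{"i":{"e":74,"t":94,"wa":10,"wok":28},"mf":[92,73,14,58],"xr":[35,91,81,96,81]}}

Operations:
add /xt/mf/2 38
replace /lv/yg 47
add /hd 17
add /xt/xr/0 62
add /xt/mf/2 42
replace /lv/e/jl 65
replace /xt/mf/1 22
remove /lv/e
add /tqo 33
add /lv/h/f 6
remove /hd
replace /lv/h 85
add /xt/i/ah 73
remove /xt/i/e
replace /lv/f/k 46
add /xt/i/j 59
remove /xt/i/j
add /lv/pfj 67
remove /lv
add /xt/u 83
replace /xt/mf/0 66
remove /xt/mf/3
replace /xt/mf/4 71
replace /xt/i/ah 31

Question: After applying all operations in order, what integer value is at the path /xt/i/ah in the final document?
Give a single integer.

Answer: 31

Derivation:
After op 1 (add /xt/mf/2 38): {"hd":{"c":{"f":15,"ks":46,"pd":52,"yo":48},"ffi":[93,73,83],"rah":{"eg":10,"q":57,"t":66}},"lv":{"e":{"et":14,"fmm":14,"jl":98,"ub":30},"f":{"e":38,"k":97,"ly":38,"qna":89},"h":{"c":2,"f":36},"yg":[70,31]},"xt":{"i":{"e":74,"t":94,"wa":10,"wok":28},"mf":[92,73,38,14,58],"xr":[35,91,81,96,81]}}
After op 2 (replace /lv/yg 47): {"hd":{"c":{"f":15,"ks":46,"pd":52,"yo":48},"ffi":[93,73,83],"rah":{"eg":10,"q":57,"t":66}},"lv":{"e":{"et":14,"fmm":14,"jl":98,"ub":30},"f":{"e":38,"k":97,"ly":38,"qna":89},"h":{"c":2,"f":36},"yg":47},"xt":{"i":{"e":74,"t":94,"wa":10,"wok":28},"mf":[92,73,38,14,58],"xr":[35,91,81,96,81]}}
After op 3 (add /hd 17): {"hd":17,"lv":{"e":{"et":14,"fmm":14,"jl":98,"ub":30},"f":{"e":38,"k":97,"ly":38,"qna":89},"h":{"c":2,"f":36},"yg":47},"xt":{"i":{"e":74,"t":94,"wa":10,"wok":28},"mf":[92,73,38,14,58],"xr":[35,91,81,96,81]}}
After op 4 (add /xt/xr/0 62): {"hd":17,"lv":{"e":{"et":14,"fmm":14,"jl":98,"ub":30},"f":{"e":38,"k":97,"ly":38,"qna":89},"h":{"c":2,"f":36},"yg":47},"xt":{"i":{"e":74,"t":94,"wa":10,"wok":28},"mf":[92,73,38,14,58],"xr":[62,35,91,81,96,81]}}
After op 5 (add /xt/mf/2 42): {"hd":17,"lv":{"e":{"et":14,"fmm":14,"jl":98,"ub":30},"f":{"e":38,"k":97,"ly":38,"qna":89},"h":{"c":2,"f":36},"yg":47},"xt":{"i":{"e":74,"t":94,"wa":10,"wok":28},"mf":[92,73,42,38,14,58],"xr":[62,35,91,81,96,81]}}
After op 6 (replace /lv/e/jl 65): {"hd":17,"lv":{"e":{"et":14,"fmm":14,"jl":65,"ub":30},"f":{"e":38,"k":97,"ly":38,"qna":89},"h":{"c":2,"f":36},"yg":47},"xt":{"i":{"e":74,"t":94,"wa":10,"wok":28},"mf":[92,73,42,38,14,58],"xr":[62,35,91,81,96,81]}}
After op 7 (replace /xt/mf/1 22): {"hd":17,"lv":{"e":{"et":14,"fmm":14,"jl":65,"ub":30},"f":{"e":38,"k":97,"ly":38,"qna":89},"h":{"c":2,"f":36},"yg":47},"xt":{"i":{"e":74,"t":94,"wa":10,"wok":28},"mf":[92,22,42,38,14,58],"xr":[62,35,91,81,96,81]}}
After op 8 (remove /lv/e): {"hd":17,"lv":{"f":{"e":38,"k":97,"ly":38,"qna":89},"h":{"c":2,"f":36},"yg":47},"xt":{"i":{"e":74,"t":94,"wa":10,"wok":28},"mf":[92,22,42,38,14,58],"xr":[62,35,91,81,96,81]}}
After op 9 (add /tqo 33): {"hd":17,"lv":{"f":{"e":38,"k":97,"ly":38,"qna":89},"h":{"c":2,"f":36},"yg":47},"tqo":33,"xt":{"i":{"e":74,"t":94,"wa":10,"wok":28},"mf":[92,22,42,38,14,58],"xr":[62,35,91,81,96,81]}}
After op 10 (add /lv/h/f 6): {"hd":17,"lv":{"f":{"e":38,"k":97,"ly":38,"qna":89},"h":{"c":2,"f":6},"yg":47},"tqo":33,"xt":{"i":{"e":74,"t":94,"wa":10,"wok":28},"mf":[92,22,42,38,14,58],"xr":[62,35,91,81,96,81]}}
After op 11 (remove /hd): {"lv":{"f":{"e":38,"k":97,"ly":38,"qna":89},"h":{"c":2,"f":6},"yg":47},"tqo":33,"xt":{"i":{"e":74,"t":94,"wa":10,"wok":28},"mf":[92,22,42,38,14,58],"xr":[62,35,91,81,96,81]}}
After op 12 (replace /lv/h 85): {"lv":{"f":{"e":38,"k":97,"ly":38,"qna":89},"h":85,"yg":47},"tqo":33,"xt":{"i":{"e":74,"t":94,"wa":10,"wok":28},"mf":[92,22,42,38,14,58],"xr":[62,35,91,81,96,81]}}
After op 13 (add /xt/i/ah 73): {"lv":{"f":{"e":38,"k":97,"ly":38,"qna":89},"h":85,"yg":47},"tqo":33,"xt":{"i":{"ah":73,"e":74,"t":94,"wa":10,"wok":28},"mf":[92,22,42,38,14,58],"xr":[62,35,91,81,96,81]}}
After op 14 (remove /xt/i/e): {"lv":{"f":{"e":38,"k":97,"ly":38,"qna":89},"h":85,"yg":47},"tqo":33,"xt":{"i":{"ah":73,"t":94,"wa":10,"wok":28},"mf":[92,22,42,38,14,58],"xr":[62,35,91,81,96,81]}}
After op 15 (replace /lv/f/k 46): {"lv":{"f":{"e":38,"k":46,"ly":38,"qna":89},"h":85,"yg":47},"tqo":33,"xt":{"i":{"ah":73,"t":94,"wa":10,"wok":28},"mf":[92,22,42,38,14,58],"xr":[62,35,91,81,96,81]}}
After op 16 (add /xt/i/j 59): {"lv":{"f":{"e":38,"k":46,"ly":38,"qna":89},"h":85,"yg":47},"tqo":33,"xt":{"i":{"ah":73,"j":59,"t":94,"wa":10,"wok":28},"mf":[92,22,42,38,14,58],"xr":[62,35,91,81,96,81]}}
After op 17 (remove /xt/i/j): {"lv":{"f":{"e":38,"k":46,"ly":38,"qna":89},"h":85,"yg":47},"tqo":33,"xt":{"i":{"ah":73,"t":94,"wa":10,"wok":28},"mf":[92,22,42,38,14,58],"xr":[62,35,91,81,96,81]}}
After op 18 (add /lv/pfj 67): {"lv":{"f":{"e":38,"k":46,"ly":38,"qna":89},"h":85,"pfj":67,"yg":47},"tqo":33,"xt":{"i":{"ah":73,"t":94,"wa":10,"wok":28},"mf":[92,22,42,38,14,58],"xr":[62,35,91,81,96,81]}}
After op 19 (remove /lv): {"tqo":33,"xt":{"i":{"ah":73,"t":94,"wa":10,"wok":28},"mf":[92,22,42,38,14,58],"xr":[62,35,91,81,96,81]}}
After op 20 (add /xt/u 83): {"tqo":33,"xt":{"i":{"ah":73,"t":94,"wa":10,"wok":28},"mf":[92,22,42,38,14,58],"u":83,"xr":[62,35,91,81,96,81]}}
After op 21 (replace /xt/mf/0 66): {"tqo":33,"xt":{"i":{"ah":73,"t":94,"wa":10,"wok":28},"mf":[66,22,42,38,14,58],"u":83,"xr":[62,35,91,81,96,81]}}
After op 22 (remove /xt/mf/3): {"tqo":33,"xt":{"i":{"ah":73,"t":94,"wa":10,"wok":28},"mf":[66,22,42,14,58],"u":83,"xr":[62,35,91,81,96,81]}}
After op 23 (replace /xt/mf/4 71): {"tqo":33,"xt":{"i":{"ah":73,"t":94,"wa":10,"wok":28},"mf":[66,22,42,14,71],"u":83,"xr":[62,35,91,81,96,81]}}
After op 24 (replace /xt/i/ah 31): {"tqo":33,"xt":{"i":{"ah":31,"t":94,"wa":10,"wok":28},"mf":[66,22,42,14,71],"u":83,"xr":[62,35,91,81,96,81]}}
Value at /xt/i/ah: 31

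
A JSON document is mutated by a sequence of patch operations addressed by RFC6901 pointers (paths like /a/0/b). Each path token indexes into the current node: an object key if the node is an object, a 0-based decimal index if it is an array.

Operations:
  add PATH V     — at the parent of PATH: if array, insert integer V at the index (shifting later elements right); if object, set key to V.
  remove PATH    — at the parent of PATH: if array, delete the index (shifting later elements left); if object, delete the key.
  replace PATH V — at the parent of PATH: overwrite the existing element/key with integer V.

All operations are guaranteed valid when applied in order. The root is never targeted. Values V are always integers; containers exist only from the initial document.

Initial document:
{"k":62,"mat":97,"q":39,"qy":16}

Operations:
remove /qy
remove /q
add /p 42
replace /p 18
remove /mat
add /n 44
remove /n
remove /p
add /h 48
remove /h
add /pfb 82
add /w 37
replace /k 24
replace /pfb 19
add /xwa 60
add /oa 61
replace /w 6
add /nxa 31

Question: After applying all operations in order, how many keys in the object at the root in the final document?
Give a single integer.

After op 1 (remove /qy): {"k":62,"mat":97,"q":39}
After op 2 (remove /q): {"k":62,"mat":97}
After op 3 (add /p 42): {"k":62,"mat":97,"p":42}
After op 4 (replace /p 18): {"k":62,"mat":97,"p":18}
After op 5 (remove /mat): {"k":62,"p":18}
After op 6 (add /n 44): {"k":62,"n":44,"p":18}
After op 7 (remove /n): {"k":62,"p":18}
After op 8 (remove /p): {"k":62}
After op 9 (add /h 48): {"h":48,"k":62}
After op 10 (remove /h): {"k":62}
After op 11 (add /pfb 82): {"k":62,"pfb":82}
After op 12 (add /w 37): {"k":62,"pfb":82,"w":37}
After op 13 (replace /k 24): {"k":24,"pfb":82,"w":37}
After op 14 (replace /pfb 19): {"k":24,"pfb":19,"w":37}
After op 15 (add /xwa 60): {"k":24,"pfb":19,"w":37,"xwa":60}
After op 16 (add /oa 61): {"k":24,"oa":61,"pfb":19,"w":37,"xwa":60}
After op 17 (replace /w 6): {"k":24,"oa":61,"pfb":19,"w":6,"xwa":60}
After op 18 (add /nxa 31): {"k":24,"nxa":31,"oa":61,"pfb":19,"w":6,"xwa":60}
Size at the root: 6

Answer: 6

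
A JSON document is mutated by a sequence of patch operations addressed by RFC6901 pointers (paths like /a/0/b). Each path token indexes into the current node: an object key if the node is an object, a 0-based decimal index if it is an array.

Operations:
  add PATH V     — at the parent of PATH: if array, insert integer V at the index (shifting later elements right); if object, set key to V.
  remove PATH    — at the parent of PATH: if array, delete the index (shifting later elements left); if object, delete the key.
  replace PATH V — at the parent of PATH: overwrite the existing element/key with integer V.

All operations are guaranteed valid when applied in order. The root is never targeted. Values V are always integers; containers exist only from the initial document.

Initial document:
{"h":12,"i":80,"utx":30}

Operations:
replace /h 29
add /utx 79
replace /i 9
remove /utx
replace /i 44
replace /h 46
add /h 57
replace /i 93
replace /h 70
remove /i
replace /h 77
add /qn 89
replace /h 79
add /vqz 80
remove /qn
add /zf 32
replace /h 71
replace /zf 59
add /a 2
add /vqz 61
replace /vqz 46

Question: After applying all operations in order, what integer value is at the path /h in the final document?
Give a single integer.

After op 1 (replace /h 29): {"h":29,"i":80,"utx":30}
After op 2 (add /utx 79): {"h":29,"i":80,"utx":79}
After op 3 (replace /i 9): {"h":29,"i":9,"utx":79}
After op 4 (remove /utx): {"h":29,"i":9}
After op 5 (replace /i 44): {"h":29,"i":44}
After op 6 (replace /h 46): {"h":46,"i":44}
After op 7 (add /h 57): {"h":57,"i":44}
After op 8 (replace /i 93): {"h":57,"i":93}
After op 9 (replace /h 70): {"h":70,"i":93}
After op 10 (remove /i): {"h":70}
After op 11 (replace /h 77): {"h":77}
After op 12 (add /qn 89): {"h":77,"qn":89}
After op 13 (replace /h 79): {"h":79,"qn":89}
After op 14 (add /vqz 80): {"h":79,"qn":89,"vqz":80}
After op 15 (remove /qn): {"h":79,"vqz":80}
After op 16 (add /zf 32): {"h":79,"vqz":80,"zf":32}
After op 17 (replace /h 71): {"h":71,"vqz":80,"zf":32}
After op 18 (replace /zf 59): {"h":71,"vqz":80,"zf":59}
After op 19 (add /a 2): {"a":2,"h":71,"vqz":80,"zf":59}
After op 20 (add /vqz 61): {"a":2,"h":71,"vqz":61,"zf":59}
After op 21 (replace /vqz 46): {"a":2,"h":71,"vqz":46,"zf":59}
Value at /h: 71

Answer: 71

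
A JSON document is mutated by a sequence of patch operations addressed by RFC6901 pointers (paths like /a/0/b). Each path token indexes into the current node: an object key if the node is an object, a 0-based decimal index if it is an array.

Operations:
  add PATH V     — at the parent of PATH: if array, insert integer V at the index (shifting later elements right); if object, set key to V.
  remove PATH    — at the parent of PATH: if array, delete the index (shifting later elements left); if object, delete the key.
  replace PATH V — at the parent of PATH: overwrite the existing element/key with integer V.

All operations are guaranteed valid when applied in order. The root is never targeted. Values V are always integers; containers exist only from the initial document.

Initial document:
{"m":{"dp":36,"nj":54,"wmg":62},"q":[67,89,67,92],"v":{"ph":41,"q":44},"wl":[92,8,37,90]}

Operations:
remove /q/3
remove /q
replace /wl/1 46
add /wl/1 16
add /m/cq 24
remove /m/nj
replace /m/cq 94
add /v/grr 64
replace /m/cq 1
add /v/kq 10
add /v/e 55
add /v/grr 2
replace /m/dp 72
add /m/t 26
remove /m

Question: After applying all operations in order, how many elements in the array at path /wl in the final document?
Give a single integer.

After op 1 (remove /q/3): {"m":{"dp":36,"nj":54,"wmg":62},"q":[67,89,67],"v":{"ph":41,"q":44},"wl":[92,8,37,90]}
After op 2 (remove /q): {"m":{"dp":36,"nj":54,"wmg":62},"v":{"ph":41,"q":44},"wl":[92,8,37,90]}
After op 3 (replace /wl/1 46): {"m":{"dp":36,"nj":54,"wmg":62},"v":{"ph":41,"q":44},"wl":[92,46,37,90]}
After op 4 (add /wl/1 16): {"m":{"dp":36,"nj":54,"wmg":62},"v":{"ph":41,"q":44},"wl":[92,16,46,37,90]}
After op 5 (add /m/cq 24): {"m":{"cq":24,"dp":36,"nj":54,"wmg":62},"v":{"ph":41,"q":44},"wl":[92,16,46,37,90]}
After op 6 (remove /m/nj): {"m":{"cq":24,"dp":36,"wmg":62},"v":{"ph":41,"q":44},"wl":[92,16,46,37,90]}
After op 7 (replace /m/cq 94): {"m":{"cq":94,"dp":36,"wmg":62},"v":{"ph":41,"q":44},"wl":[92,16,46,37,90]}
After op 8 (add /v/grr 64): {"m":{"cq":94,"dp":36,"wmg":62},"v":{"grr":64,"ph":41,"q":44},"wl":[92,16,46,37,90]}
After op 9 (replace /m/cq 1): {"m":{"cq":1,"dp":36,"wmg":62},"v":{"grr":64,"ph":41,"q":44},"wl":[92,16,46,37,90]}
After op 10 (add /v/kq 10): {"m":{"cq":1,"dp":36,"wmg":62},"v":{"grr":64,"kq":10,"ph":41,"q":44},"wl":[92,16,46,37,90]}
After op 11 (add /v/e 55): {"m":{"cq":1,"dp":36,"wmg":62},"v":{"e":55,"grr":64,"kq":10,"ph":41,"q":44},"wl":[92,16,46,37,90]}
After op 12 (add /v/grr 2): {"m":{"cq":1,"dp":36,"wmg":62},"v":{"e":55,"grr":2,"kq":10,"ph":41,"q":44},"wl":[92,16,46,37,90]}
After op 13 (replace /m/dp 72): {"m":{"cq":1,"dp":72,"wmg":62},"v":{"e":55,"grr":2,"kq":10,"ph":41,"q":44},"wl":[92,16,46,37,90]}
After op 14 (add /m/t 26): {"m":{"cq":1,"dp":72,"t":26,"wmg":62},"v":{"e":55,"grr":2,"kq":10,"ph":41,"q":44},"wl":[92,16,46,37,90]}
After op 15 (remove /m): {"v":{"e":55,"grr":2,"kq":10,"ph":41,"q":44},"wl":[92,16,46,37,90]}
Size at path /wl: 5

Answer: 5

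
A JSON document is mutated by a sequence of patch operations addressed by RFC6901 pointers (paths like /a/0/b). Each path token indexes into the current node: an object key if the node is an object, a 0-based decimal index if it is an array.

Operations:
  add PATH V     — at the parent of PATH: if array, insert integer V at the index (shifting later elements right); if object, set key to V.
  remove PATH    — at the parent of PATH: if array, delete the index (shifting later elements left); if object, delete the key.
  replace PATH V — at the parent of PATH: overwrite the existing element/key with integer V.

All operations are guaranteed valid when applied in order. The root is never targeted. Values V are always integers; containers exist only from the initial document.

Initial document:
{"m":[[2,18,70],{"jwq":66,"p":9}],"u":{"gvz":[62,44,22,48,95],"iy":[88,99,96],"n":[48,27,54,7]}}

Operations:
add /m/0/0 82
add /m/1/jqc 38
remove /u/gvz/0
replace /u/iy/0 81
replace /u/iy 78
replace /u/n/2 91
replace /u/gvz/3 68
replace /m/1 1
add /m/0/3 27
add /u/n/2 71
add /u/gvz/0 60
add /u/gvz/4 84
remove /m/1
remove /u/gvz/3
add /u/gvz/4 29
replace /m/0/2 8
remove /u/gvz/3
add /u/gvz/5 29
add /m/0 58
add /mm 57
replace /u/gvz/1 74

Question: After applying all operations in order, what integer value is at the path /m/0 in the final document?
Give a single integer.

Answer: 58

Derivation:
After op 1 (add /m/0/0 82): {"m":[[82,2,18,70],{"jwq":66,"p":9}],"u":{"gvz":[62,44,22,48,95],"iy":[88,99,96],"n":[48,27,54,7]}}
After op 2 (add /m/1/jqc 38): {"m":[[82,2,18,70],{"jqc":38,"jwq":66,"p":9}],"u":{"gvz":[62,44,22,48,95],"iy":[88,99,96],"n":[48,27,54,7]}}
After op 3 (remove /u/gvz/0): {"m":[[82,2,18,70],{"jqc":38,"jwq":66,"p":9}],"u":{"gvz":[44,22,48,95],"iy":[88,99,96],"n":[48,27,54,7]}}
After op 4 (replace /u/iy/0 81): {"m":[[82,2,18,70],{"jqc":38,"jwq":66,"p":9}],"u":{"gvz":[44,22,48,95],"iy":[81,99,96],"n":[48,27,54,7]}}
After op 5 (replace /u/iy 78): {"m":[[82,2,18,70],{"jqc":38,"jwq":66,"p":9}],"u":{"gvz":[44,22,48,95],"iy":78,"n":[48,27,54,7]}}
After op 6 (replace /u/n/2 91): {"m":[[82,2,18,70],{"jqc":38,"jwq":66,"p":9}],"u":{"gvz":[44,22,48,95],"iy":78,"n":[48,27,91,7]}}
After op 7 (replace /u/gvz/3 68): {"m":[[82,2,18,70],{"jqc":38,"jwq":66,"p":9}],"u":{"gvz":[44,22,48,68],"iy":78,"n":[48,27,91,7]}}
After op 8 (replace /m/1 1): {"m":[[82,2,18,70],1],"u":{"gvz":[44,22,48,68],"iy":78,"n":[48,27,91,7]}}
After op 9 (add /m/0/3 27): {"m":[[82,2,18,27,70],1],"u":{"gvz":[44,22,48,68],"iy":78,"n":[48,27,91,7]}}
After op 10 (add /u/n/2 71): {"m":[[82,2,18,27,70],1],"u":{"gvz":[44,22,48,68],"iy":78,"n":[48,27,71,91,7]}}
After op 11 (add /u/gvz/0 60): {"m":[[82,2,18,27,70],1],"u":{"gvz":[60,44,22,48,68],"iy":78,"n":[48,27,71,91,7]}}
After op 12 (add /u/gvz/4 84): {"m":[[82,2,18,27,70],1],"u":{"gvz":[60,44,22,48,84,68],"iy":78,"n":[48,27,71,91,7]}}
After op 13 (remove /m/1): {"m":[[82,2,18,27,70]],"u":{"gvz":[60,44,22,48,84,68],"iy":78,"n":[48,27,71,91,7]}}
After op 14 (remove /u/gvz/3): {"m":[[82,2,18,27,70]],"u":{"gvz":[60,44,22,84,68],"iy":78,"n":[48,27,71,91,7]}}
After op 15 (add /u/gvz/4 29): {"m":[[82,2,18,27,70]],"u":{"gvz":[60,44,22,84,29,68],"iy":78,"n":[48,27,71,91,7]}}
After op 16 (replace /m/0/2 8): {"m":[[82,2,8,27,70]],"u":{"gvz":[60,44,22,84,29,68],"iy":78,"n":[48,27,71,91,7]}}
After op 17 (remove /u/gvz/3): {"m":[[82,2,8,27,70]],"u":{"gvz":[60,44,22,29,68],"iy":78,"n":[48,27,71,91,7]}}
After op 18 (add /u/gvz/5 29): {"m":[[82,2,8,27,70]],"u":{"gvz":[60,44,22,29,68,29],"iy":78,"n":[48,27,71,91,7]}}
After op 19 (add /m/0 58): {"m":[58,[82,2,8,27,70]],"u":{"gvz":[60,44,22,29,68,29],"iy":78,"n":[48,27,71,91,7]}}
After op 20 (add /mm 57): {"m":[58,[82,2,8,27,70]],"mm":57,"u":{"gvz":[60,44,22,29,68,29],"iy":78,"n":[48,27,71,91,7]}}
After op 21 (replace /u/gvz/1 74): {"m":[58,[82,2,8,27,70]],"mm":57,"u":{"gvz":[60,74,22,29,68,29],"iy":78,"n":[48,27,71,91,7]}}
Value at /m/0: 58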